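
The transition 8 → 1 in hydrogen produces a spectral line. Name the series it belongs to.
Lyman series

The spectral series in hydrogen are named based on the final (lower) energy level:
- Lyman series: n_final = 1 (ultraviolet)
- Balmer series: n_final = 2 (visible/near-UV)
- Paschen series: n_final = 3 (infrared)
- Brackett series: n_final = 4 (infrared)
- Pfund series: n_final = 5 (far infrared)

Since this transition ends at n = 1, it belongs to the Lyman series.

For reference, this 8 → 1 line has photon energy
ΔE = 13.6057 eV × (1/1² - 1/8²) = 13.3931109 eV,
corresponding to wavelength λ = hc/ΔE = 1239.84 eV·nm / 13.3931109 eV = 92.57297 nm in the ultraviolet region.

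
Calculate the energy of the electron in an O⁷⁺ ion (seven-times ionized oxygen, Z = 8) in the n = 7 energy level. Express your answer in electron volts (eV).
-17.770710 eV

The energy levels of a hydrogen-like atom are given by:
E_n = -13.6057 Z² / n² eV  (with Z = 8 for O⁷⁺)

For n = 7:
E_7 = -13.6057 × 8² / 7²
E_7 = -13.6057 × 64 / 49
E_7 = -17.770710 eV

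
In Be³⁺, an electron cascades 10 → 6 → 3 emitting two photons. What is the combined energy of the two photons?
22.01100 eV

The energy levels of Be³⁺ are E_n = -13.6057 × 4² / n² eV.

First transition (10 → 6):
ΔE₁ = |E_6 - E_10|
ΔE₁ = |-6.04697777778 - (-2.17691200000)| = 3.87006578 eV

Second transition (6 → 3):
ΔE₂ = |E_3 - E_6|
ΔE₂ = |-24.18791111111 - (-6.04697777778)| = 18.14093333 eV

Total energy released:
E_total = ΔE₁ + ΔE₂ = 3.87006578 + 18.14093333 = 22.01100 eV

Note: This equals the direct transition 10 → 3: 22.01100 eV ✓
Energy is conserved regardless of the path taken.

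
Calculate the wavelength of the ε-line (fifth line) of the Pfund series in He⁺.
759.387610 nm

The lines of a series are numbered from the longest wavelength (smallest ΔE) outward; the fifth line is the transition from n = n_f + 5 to n_f.
The Pfund series has all transitions ending at n_f = 5.

For He⁺ (Z = 2), the fifth line (ε-line) is the jump from n = 10 to n = 5:
E_10 = -13.6057 × 2² / 10² = -0.5442280000 eV
E_5 = -13.6057 × 2² / 5² = -2.1769120000 eV
ΔE = E_10 - E_5 = 1.6326840000 eV

λ = hc/E = 1239.84 eV·nm / 1.6326840000 eV
λ = 759.387610 nm

This is the ε-line of the Pfund series in He⁺.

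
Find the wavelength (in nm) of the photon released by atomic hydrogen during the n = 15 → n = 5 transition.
2562.93 nm

First, find the transition energy using E_n = -13.6057 / n² eV:
E_15 = -13.6057 / 15² = -0.06046978 eV
E_5 = -13.6057 / 5² = -0.54422800 eV

Photon energy: |ΔE| = |E_5 - E_15| = 0.48375822 eV

Convert to wavelength using E = hc/λ with hc = 1239.84 eV·nm:
λ = hc/E = 1239.84 eV·nm / 0.48375822 eV
λ = 2562.93 nm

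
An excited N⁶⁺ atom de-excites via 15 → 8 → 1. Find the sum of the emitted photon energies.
663.7163 eV

The energy levels of N⁶⁺ are E_n = -13.6057 × 7² / n² eV.

First transition (15 → 8):
ΔE₁ = |E_8 - E_15|
ΔE₁ = |-10.4168640625 - (-2.9630191111)| = 7.4538450 eV

Second transition (8 → 1):
ΔE₂ = |E_1 - E_8|
ΔE₂ = |-666.6793000000 - (-10.4168640625)| = 656.2624359 eV

Total energy released:
E_total = ΔE₁ + ΔE₂ = 7.4538450 + 656.2624359 = 663.7163 eV

Note: This equals the direct transition 15 → 1: 663.7163 eV ✓
Energy is conserved regardless of the path taken.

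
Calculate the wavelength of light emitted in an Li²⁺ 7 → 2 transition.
44.101 nm

First, find the transition energy using E_n = -13.6057 Z² / n² eV:
E_7 = -13.6057 × 3² / 7² = -2.49901 eV
E_2 = -13.6057 × 3² / 2² = -30.61283 eV

Photon energy: |ΔE| = |E_2 - E_7| = 28.11382 eV

Convert to wavelength using E = hc/λ with hc = 1239.84 eV·nm:
λ = hc/E = 1239.84 eV·nm / 28.11382 eV
λ = 44.101 nm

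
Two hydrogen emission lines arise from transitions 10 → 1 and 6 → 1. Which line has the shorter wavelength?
10 → 1

Calculate the energy for each transition:

Transition 10 → 1:
ΔE₁ = |E_1 - E_10| = |-13.6057/1² - (-13.6057/10²)|
ΔE₁ = |-13.60570000 - (-0.13605700)| = 13.46964 eV

Transition 6 → 1:
ΔE₂ = |E_1 - E_6| = |-13.6057/1² - (-13.6057/6²)|
ΔE₂ = |-13.60570000 - (-0.37793611)| = 13.22776 eV

Since 13.46964 eV > 13.22776 eV, the transition 10 → 1 emits the more energetic photon.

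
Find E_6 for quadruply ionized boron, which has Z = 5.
-9.448 eV

For hydrogen-like ions, the energy levels scale with Z²:
E_n = -13.6057 Z² / n² eV

For B⁴⁺ (Z = 5) at n = 6:
E_6 = -13.6057 × 5² / 6²
E_6 = -13.6057 × 25 / 36
E_6 = -340.1425 / 36
E_6 = -9.448 eV

The energy is 25 times more negative than hydrogen at the same n due to the stronger nuclear charge.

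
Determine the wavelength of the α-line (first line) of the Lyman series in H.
121.502018 nm

The longest wavelength corresponds to the smallest energy transition in the series.
The Lyman series has all transitions ending at n_f = 1.

For H, the first line (α-line) is the jump from n = 2 to n = 1:
E_2 = -13.6057 / 2² = -3.401425000 eV
E_1 = -13.6057 / 1² = -13.605700000 eV
ΔE = E_2 - E_1 = 10.204275000 eV

λ = hc/E = 1239.84 eV·nm / 10.204275000 eV
λ = 121.502018 nm

This is the α-line of the Lyman series in H.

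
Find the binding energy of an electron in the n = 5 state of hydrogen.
0.5442 eV

The ionization energy is the energy needed to remove the electron completely (n → ∞).

For hydrogen, E_n = -13.6057 eV / n².

At n = 5: E_5 = -13.6057 / 5² = -0.5442280 eV
At n = ∞: E_∞ = 0 eV

Ionization energy = E_∞ - E_5 = 0 - (-0.5442280) = 0.5442280 eV
Ionization energy ≈ 0.5442 eV

This is also called the binding energy of the electron in state n = 5.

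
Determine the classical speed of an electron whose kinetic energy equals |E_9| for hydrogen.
2.431e+05 m/s (or 0.081082% of c)

The binding energy at n = 9 for hydrogen is:
E_9 = -13.6057/9² = -0.16797160 eV
|E_9| = 0.16797160 eV

Convert to Joules:
KE = 0.16797160 eV × (1.602177 × 10⁻¹⁹ J/eV) = 2.69120e-20 J

Using KE = ½mv²:
v = √(2·KE/m_e)
v = √(2 × 2.69120e-20 J / 9.10938 × 10⁻³¹ kg)
v = 2.431e+05 m/s

This is approximately 0.081082% the speed of light.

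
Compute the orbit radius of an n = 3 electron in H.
0.47626 nm (or 4.76259 Å)

The Bohr radius formula is:
r_n = n² a₀ / Z

where a₀ = 0.05291772 nm is the Bohr radius.

For H (Z = 1) at n = 3:
r_3 = 3² × 0.05291772 nm / 1
r_3 = 9 × 0.05291772 nm / 1
r_3 = 0.476259 nm / 1
r_3 = 0.47626 nm

The electron orbits at approximately 0.47626 nm from the nucleus.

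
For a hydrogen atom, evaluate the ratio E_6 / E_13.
4.694444

Using E_n = -13.6057 Z² / n² eV with Z = 1:

E_6 = -13.6057 / 6² = -13.6057 / 36 = -0.377936111111 eV
E_13 = -13.6057 / 13² = -13.6057 / 169 = -0.080507100592 eV

The ratio is:
E_6/E_13 = (-0.377936111111) / (-0.080507100592)
E_6/E_13 = (-13.6057/36) / (-13.6057/169)
E_6/E_13 = 169/36
E_6/E_13 = 4.694444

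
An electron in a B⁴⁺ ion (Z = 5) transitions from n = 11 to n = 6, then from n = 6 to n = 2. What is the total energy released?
82.224530 eV

The energy levels of B⁴⁺ are E_n = -13.6057 × 5² / n² eV.

First transition (11 → 6):
ΔE₁ = |E_6 - E_11|
ΔE₁ = |-9.448402777778 - (-2.811095041322)| = 6.637307736 eV

Second transition (6 → 2):
ΔE₂ = |E_2 - E_6|
ΔE₂ = |-85.035625000000 - (-9.448402777778)| = 75.587222222 eV

Total energy released:
E_total = ΔE₁ + ΔE₂ = 6.637307736 + 75.587222222 = 82.224530 eV

Note: This equals the direct transition 11 → 2: 82.224530 eV ✓
Energy is conserved regardless of the path taken.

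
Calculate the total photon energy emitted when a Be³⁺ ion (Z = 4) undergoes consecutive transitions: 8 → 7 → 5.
5.306223 eV

The energy levels of Be³⁺ are E_n = -13.6057 × 4² / n² eV.

First transition (8 → 7):
ΔE₁ = |E_7 - E_8|
ΔE₁ = |-4.442677551020 - (-3.401425000000)| = 1.041252551 eV

Second transition (7 → 5):
ΔE₂ = |E_5 - E_7|
ΔE₂ = |-8.707648000000 - (-4.442677551020)| = 4.264970449 eV

Total energy released:
E_total = ΔE₁ + ΔE₂ = 1.041252551 + 4.264970449 = 5.306223 eV

Note: This equals the direct transition 8 → 5: 5.306223 eV ✓
Energy is conserved regardless of the path taken.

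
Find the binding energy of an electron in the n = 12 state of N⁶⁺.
4.63 eV

The ionization energy is the energy needed to remove the electron completely (n → ∞).

For a hydrogen-like ion with Z = 7, E_n = -13.6057 Z² / n² eV.

At n = 12: E_12 = -13.6057 × 7² / 12² = -4.62972 eV
At n = ∞: E_∞ = 0 eV

Ionization energy = E_∞ - E_12 = 0 - (-4.62972) = 4.62972 eV
Ionization energy ≈ 4.63 eV

This is also called the binding energy of the electron in state n = 12.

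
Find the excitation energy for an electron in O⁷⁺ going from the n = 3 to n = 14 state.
92.309 eV

The energy levels of a hydrogen-like atom are E_n = -13.6057 Z² eV / n².

Energy at n = 3: E_3 = -13.6057 × 8² / 3² = -96.751644 eV
Energy at n = 14: E_14 = -13.6057 × 8² / 14² = -4.442678 eV

The excitation energy is the difference:
ΔE = E_14 - E_3
ΔE = -4.442678 - (-96.751644)
ΔE = 92.309 eV

Since this is positive, energy must be absorbed (photon absorption).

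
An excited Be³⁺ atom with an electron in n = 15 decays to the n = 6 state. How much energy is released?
5.0795 eV

The energy levels are E_n = -13.6057 Z² eV / n².

Energy at n = 15: E_15 = -13.6057 × 4² / 15² = -0.9675164 eV
Energy at n = 6: E_6 = -13.6057 × 4² / 6² = -6.0469778 eV

For emission (electron falling to lower state), the photon energy is:
E_photon = E_15 - E_6 = |-0.9675164 - (-6.0469778)|
E_photon = 5.0795 eV

This energy is carried away by the emitted photon.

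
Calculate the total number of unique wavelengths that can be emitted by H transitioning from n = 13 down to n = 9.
10

The electron can occupy levels n = 9, 10, ..., 13 during de-excitation — that is m = 13 - 9 + 1 = 5 distinct levels.

The number of distinct spectral lines equals the number of ways to choose 2 of these m levels (each pair gives one possible emission transition):

Number of lines = m(m-1)/2 = 5×4/2 = 10

These correspond to all possible transitions between the 5 levels:
13 → 12, 13 → 11, 13 → 10, 13 → 9, 12 → 11, 12 → 10, 12 → 9, 11 → 10...

Each transition produces a photon with a unique energy (and thus wavelength). This count does not depend on Z.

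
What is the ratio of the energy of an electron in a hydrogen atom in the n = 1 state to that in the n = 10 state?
100.00000

Using E_n = -13.6057 Z² / n² eV with Z = 1:

E_1 = -13.6057 / 1² = -13.6057 / 1 = -13.60570000000 eV
E_10 = -13.6057 / 10² = -13.6057 / 100 = -0.13605700000 eV

The ratio is:
E_1/E_10 = (-13.60570000000) / (-0.13605700000)
E_1/E_10 = (-13.6057/1) / (-13.6057/100)
E_1/E_10 = 100/1
E_1/E_10 = 100.00000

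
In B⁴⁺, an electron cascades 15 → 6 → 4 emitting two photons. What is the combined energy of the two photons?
19.75 eV

The energy levels of B⁴⁺ are E_n = -13.6057 × 5² / n² eV.

First transition (15 → 6):
ΔE₁ = |E_6 - E_15|
ΔE₁ = |-9.44840278 - (-1.51174444)| = 7.93666 eV

Second transition (6 → 4):
ΔE₂ = |E_4 - E_6|
ΔE₂ = |-21.25890625 - (-9.44840278)| = 11.81050 eV

Total energy released:
E_total = ΔE₁ + ΔE₂ = 7.93666 + 11.81050 = 19.75 eV

Note: This equals the direct transition 15 → 4: 19.75 eV ✓
Energy is conserved regardless of the path taken.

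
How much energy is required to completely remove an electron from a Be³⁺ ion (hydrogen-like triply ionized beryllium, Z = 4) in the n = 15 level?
0.9675 eV

The ionization energy is the energy needed to remove the electron completely (n → ∞).

For a hydrogen-like ion with Z = 4, E_n = -13.6057 Z² / n² eV.

At n = 15: E_15 = -13.6057 × 4² / 15² = -0.9675164 eV
At n = ∞: E_∞ = 0 eV

Ionization energy = E_∞ - E_15 = 0 - (-0.9675164) = 0.9675164 eV
Ionization energy ≈ 0.9675 eV

This is also called the binding energy of the electron in state n = 15.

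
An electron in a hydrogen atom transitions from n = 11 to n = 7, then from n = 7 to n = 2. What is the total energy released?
3.288981 eV

The energy levels of hydrogen are E_n = -13.6057 / n² eV.

First transition (11 → 7):
ΔE₁ = |E_7 - E_11|
ΔE₁ = |-0.277667346939 - (-0.112443801653)| = 0.165223545 eV

Second transition (7 → 2):
ΔE₂ = |E_2 - E_7|
ΔE₂ = |-3.401425000000 - (-0.277667346939)| = 3.123757653 eV

Total energy released:
E_total = ΔE₁ + ΔE₂ = 0.165223545 + 3.123757653 = 3.288981 eV

Note: This equals the direct transition 11 → 2: 3.288981 eV ✓
Energy is conserved regardless of the path taken.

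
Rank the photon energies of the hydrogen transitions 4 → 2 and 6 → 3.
4 → 2

Calculate the energy for each transition:

Transition 4 → 2:
ΔE₁ = |E_2 - E_4| = |-13.6057/2² - (-13.6057/4²)|
ΔE₁ = |-3.401425000 - (-0.850356250)| = 2.551069 eV

Transition 6 → 3:
ΔE₂ = |E_3 - E_6| = |-13.6057/3² - (-13.6057/6²)|
ΔE₂ = |-1.511744444 - (-0.377936111)| = 1.133808 eV

Since 2.551069 eV > 1.133808 eV, the transition 4 → 2 emits the more energetic photon.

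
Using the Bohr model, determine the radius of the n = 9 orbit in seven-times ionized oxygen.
0.53579 nm (or 5.35792 Å)

The Bohr radius formula is:
r_n = n² a₀ / Z

where a₀ = 0.05291772 nm is the Bohr radius.

For O⁷⁺ (Z = 8) at n = 9:
r_9 = 9² × 0.05291772 nm / 8
r_9 = 81 × 0.05291772 nm / 8
r_9 = 4.286335 nm / 8
r_9 = 0.53579 nm

The electron orbits at approximately 0.53579 nm from the nucleus.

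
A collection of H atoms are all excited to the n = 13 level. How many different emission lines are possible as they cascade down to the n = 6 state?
28

The electron can occupy levels n = 6, 7, ..., 13 during de-excitation — that is m = 13 - 6 + 1 = 8 distinct levels.

The number of distinct spectral lines equals the number of ways to choose 2 of these m levels (each pair gives one possible emission transition):

Number of lines = m(m-1)/2 = 8×7/2 = 28

These correspond to all possible transitions between the 8 levels:
13 → 12, 13 → 11, 13 → 10, 13 → 9, 13 → 8, 13 → 7, 13 → 6, 12 → 11...

Each transition produces a photon with a unique energy (and thus wavelength). This count does not depend on Z.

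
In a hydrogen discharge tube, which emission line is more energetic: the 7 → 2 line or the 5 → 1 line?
5 → 1

Calculate the energy for each transition:

Transition 7 → 2:
ΔE₁ = |E_2 - E_7| = |-13.6057/2² - (-13.6057/7²)|
ΔE₁ = |-3.4014250000 - (-0.2776673469)| = 3.1237577 eV

Transition 5 → 1:
ΔE₂ = |E_1 - E_5| = |-13.6057/1² - (-13.6057/5²)|
ΔE₂ = |-13.6057000000 - (-0.5442280000)| = 13.0614720 eV

Since 13.0614720 eV > 3.1237577 eV, the transition 5 → 1 emits the more energetic photon.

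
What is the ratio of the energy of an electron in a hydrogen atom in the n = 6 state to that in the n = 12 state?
4.0000

Using E_n = -13.6057 Z² / n² eV with Z = 1:

E_6 = -13.6057 / 6² = -13.6057 / 36 = -0.3779361111 eV
E_12 = -13.6057 / 12² = -13.6057 / 144 = -0.0944840278 eV

The ratio is:
E_6/E_12 = (-0.3779361111) / (-0.0944840278)
E_6/E_12 = (-13.6057/36) / (-13.6057/144)
E_6/E_12 = 144/36
E_6/E_12 = 4.0000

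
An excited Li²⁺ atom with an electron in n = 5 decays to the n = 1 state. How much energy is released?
117.55 eV

The energy levels are E_n = -13.6057 Z² eV / n².

Energy at n = 5: E_5 = -13.6057 × 3² / 5² = -4.89805 eV
Energy at n = 1: E_1 = -13.6057 × 3² / 1² = -122.45130 eV

For emission (electron falling to lower state), the photon energy is:
E_photon = E_5 - E_1 = |-4.89805 - (-122.45130)|
E_photon = 117.55 eV

This energy is carried away by the emitted photon.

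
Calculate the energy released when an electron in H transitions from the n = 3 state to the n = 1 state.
12.0940 eV

The energy levels are E_n = -13.6057 eV / n².

Energy at n = 3: E_3 = -13.6057 / 3² = -1.5117444 eV
Energy at n = 1: E_1 = -13.6057 / 1² = -13.6057000 eV

For emission (electron falling to lower state), the photon energy is:
E_photon = E_3 - E_1 = |-1.5117444 - (-13.6057000)|
E_photon = 12.0940 eV

This energy is carried away by the emitted photon.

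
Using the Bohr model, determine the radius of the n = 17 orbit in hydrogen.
15.2932 nm (or 152.9322 Å)

The Bohr radius formula is:
r_n = n² a₀ / Z

where a₀ = 0.0529177 nm is the Bohr radius.

For H (Z = 1) at n = 17:
r_17 = 17² × 0.0529177 nm / 1
r_17 = 289 × 0.0529177 nm / 1
r_17 = 15.29322 nm / 1
r_17 = 15.2932 nm

The electron orbits at approximately 15.2932 nm from the nucleus.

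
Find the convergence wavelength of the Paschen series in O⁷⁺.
12.81 nm

The series limit corresponds to the transition from n = ∞ to n = 3.
This is the highest energy (shortest wavelength) transition in the Paschen series.

E_∞ = 0 eV
E_3 = -13.6057 × 8² / 3² = -96.7516 eV

Energy at series limit:
ΔE = E_∞ - E_3 = 0 - (-96.7516) = 96.7516 eV
λ = hc/E = 1239.84 eV·nm / 96.7516 eV = 12.81 nm

This energy equals the ionization energy from the n = 3 state of O⁷⁺.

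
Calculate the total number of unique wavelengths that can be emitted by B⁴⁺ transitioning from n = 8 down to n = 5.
6

The electron can occupy levels n = 5, 6, ..., 8 during de-excitation — that is m = 8 - 5 + 1 = 4 distinct levels.

The number of distinct spectral lines equals the number of ways to choose 2 of these m levels (each pair gives one possible emission transition):

Number of lines = m(m-1)/2 = 4×3/2 = 6

These correspond to all possible transitions between the 4 levels:
8 → 7, 8 → 6, 8 → 5, 7 → 6, 7 → 5, 6 → 5

Each transition produces a photon with a unique energy (and thus wavelength). This count does not depend on Z.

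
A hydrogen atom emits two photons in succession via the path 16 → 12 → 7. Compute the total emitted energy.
0.224520 eV

The energy levels of hydrogen are E_n = -13.6057 / n² eV.

First transition (16 → 12):
ΔE₁ = |E_12 - E_16|
ΔE₁ = |-0.094484027778 - (-0.053147265625)| = 0.041336762 eV

Second transition (12 → 7):
ΔE₂ = |E_7 - E_12|
ΔE₂ = |-0.277667346939 - (-0.094484027778)| = 0.183183319 eV

Total energy released:
E_total = ΔE₁ + ΔE₂ = 0.041336762 + 0.183183319 = 0.224520 eV

Note: This equals the direct transition 16 → 7: 0.224520 eV ✓
Energy is conserved regardless of the path taken.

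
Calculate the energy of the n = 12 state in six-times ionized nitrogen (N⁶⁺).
-4.63 eV

For hydrogen-like ions, the energy levels scale with Z²:
E_n = -13.6057 Z² / n² eV

For N⁶⁺ (Z = 7) at n = 12:
E_12 = -13.6057 × 7² / 12²
E_12 = -13.6057 × 49 / 144
E_12 = -666.6793 / 144
E_12 = -4.63 eV

The energy is 49 times more negative than hydrogen at the same n due to the stronger nuclear charge.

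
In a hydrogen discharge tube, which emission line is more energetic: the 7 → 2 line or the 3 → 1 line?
3 → 1

Calculate the energy for each transition:

Transition 7 → 2:
ΔE₁ = |E_2 - E_7| = |-13.6057/2² - (-13.6057/7²)|
ΔE₁ = |-3.401425000 - (-0.277667347)| = 3.123758 eV

Transition 3 → 1:
ΔE₂ = |E_1 - E_3| = |-13.6057/1² - (-13.6057/3²)|
ΔE₂ = |-13.605700000 - (-1.511744444)| = 12.093956 eV

Since 12.093956 eV > 3.123758 eV, the transition 3 → 1 emits the more energetic photon.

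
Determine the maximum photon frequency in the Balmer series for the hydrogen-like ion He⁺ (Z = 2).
3.29e+15 Hz

The series limit corresponds to the transition from n = ∞ to n = 2.
This is the highest energy (shortest wavelength) transition in the Balmer series.

E_∞ = 0 eV
E_2 = -13.6057 × 2² / 2² = -13.6057000 eV

Energy at series limit:
ΔE = E_∞ - E_2 = 0 - (-13.6057000) = 13.6057000 eV
E = 13.6057000 eV × (1.602177 × 10⁻¹⁹ J/eV) = 2.1799e-18 J
f = E/h = 2.1799e-18 J / (6.62607 × 10⁻³⁴ J·s) = 3.29e+15 Hz

This energy equals the ionization energy from the n = 2 state of He⁺.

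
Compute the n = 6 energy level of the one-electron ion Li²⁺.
-3.4014 eV

For hydrogen-like ions, the energy levels scale with Z²:
E_n = -13.6057 Z² / n² eV

For Li²⁺ (Z = 3) at n = 6:
E_6 = -13.6057 × 3² / 6²
E_6 = -13.6057 × 9 / 36
E_6 = -122.4513 / 36
E_6 = -3.4014 eV

The energy is 9 times more negative than hydrogen at the same n due to the stronger nuclear charge.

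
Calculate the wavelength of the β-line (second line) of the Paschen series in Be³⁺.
80.09166 nm

The lines of a series are numbered from the longest wavelength (smallest ΔE) outward; the second line is the transition from n = n_f + 2 to n_f.
The Paschen series has all transitions ending at n_f = 3.

For Be³⁺ (Z = 4), the second line (β-line) is the jump from n = 5 to n = 3:
E_5 = -13.6057 × 4² / 5² = -8.7076480 eV
E_3 = -13.6057 × 4² / 3² = -24.1879111 eV
ΔE = E_5 - E_3 = 15.4802631 eV

λ = hc/E = 1239.84 eV·nm / 15.4802631 eV
λ = 80.09166 nm

This is the β-line of the Paschen series in Be³⁺.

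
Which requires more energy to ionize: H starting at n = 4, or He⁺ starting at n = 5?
He⁺ at n = 5 (E = -2.17691 eV)

Using E_n = -13.6057 Z² / n² eV:

H (Z = 1) at n = 4:
E = -13.6057 × 1² / 4² = -13.6057 × 1 / 16 = -0.85035625 eV

He⁺ (Z = 2) at n = 5:
E = -13.6057 × 2² / 5² = -13.6057 × 4 / 25 = -2.17691200 eV

Since -2.17691200 eV < -0.85035625 eV,
He⁺ at n = 5 is more tightly bound (requires more energy to ionize).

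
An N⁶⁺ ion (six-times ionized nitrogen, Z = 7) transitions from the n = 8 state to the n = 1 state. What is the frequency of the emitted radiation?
1.5868e+17 Hz

First, find the transition energy:
E_8 = -13.6057 × 7² / 8² = -10.41686 eV
E_1 = -13.6057 × 7² / 1² = -666.67930 eV
|ΔE| = |E_1 - E_8| = 656.26244 eV

Convert to Joules: E = 656.26244 eV × (1.602177 × 10⁻¹⁹ J/eV) = 1.051449e-16 J

Using E = hf:
f = E/h = 1.051449e-16 J / (6.62607 × 10⁻³⁴ J·s)
f = 1.5868e+17 Hz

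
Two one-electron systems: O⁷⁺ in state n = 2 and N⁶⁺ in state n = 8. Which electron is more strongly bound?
O⁷⁺ at n = 2 (E = -217.6912 eV)

Using E_n = -13.6057 Z² / n² eV:

O⁷⁺ (Z = 8) at n = 2:
E = -13.6057 × 8² / 2² = -13.6057 × 64 / 4 = -217.6912000 eV

N⁶⁺ (Z = 7) at n = 8:
E = -13.6057 × 7² / 8² = -13.6057 × 49 / 64 = -10.4168641 eV

Since -217.6912000 eV < -10.4168641 eV,
O⁷⁺ at n = 2 is more tightly bound (requires more energy to ionize).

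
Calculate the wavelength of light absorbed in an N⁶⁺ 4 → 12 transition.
33.475 nm

First, find the transition energy using E_n = -13.6057 Z² / n² eV:
E_4 = -13.6057 × 7² / 4² = -41.66746 eV
E_12 = -13.6057 × 7² / 12² = -4.62972 eV

Photon energy: |ΔE| = |E_12 - E_4| = 37.03774 eV

Convert to wavelength using E = hc/λ with hc = 1239.84 eV·nm:
λ = hc/E = 1239.84 eV·nm / 37.03774 eV
λ = 33.475 nm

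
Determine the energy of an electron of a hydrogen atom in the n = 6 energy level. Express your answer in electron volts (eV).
-0.378 eV

The energy levels of a hydrogen-like atom are given by:
E_n = -13.6057 eV / n²

For n = 6:
E_6 = -13.6057 eV / 6²
E_6 = -13.6057 eV / 36
E_6 = -0.378 eV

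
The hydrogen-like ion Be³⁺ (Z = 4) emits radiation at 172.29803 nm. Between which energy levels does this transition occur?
n = 12 → n = 5

First, find the photon energy from the wavelength (hc = 1239.84 eV·nm):
E = hc/λ = 1239.84 eV·nm / 172.29803 nm = 7.1959035 eV

The energy levels of Be³⁺ satisfy E_n = -13.6057 × 4² / n² eV, so an emission n_i → n_f releases
ΔE = 13.6057 × 4² × (1/n_f² − 1/n_i²) eV.

Setting ΔE equal to the photon energy:
1/n_f² − 1/n_i² = 7.1959035 / (13.6057 × 4²) = 0.033055555

Since 1/n_i² must be positive, we need 1/n_f² > 0.033055555, i.e. n_f ≤ 5. For each allowed n_f, solve n_i = (1/n_f² − 0.033055555)^(−1/2) and check whether it is a whole number:
  n_f = 1: 1/n_i² = 1.000000000 − 0.033055555 = 0.966944445 → n_i = 1.017  (not an integer) ✗
  n_f = 2: 1/n_i² = 0.250000000 − 0.033055555 = 0.216944445 → n_i = 2.147  (not an integer) ✗
  n_f = 3: 1/n_i² = 0.111111111 − 0.033055555 = 0.078055556 → n_i = 3.579  (not an integer) ✗
  n_f = 4: 1/n_i² = 0.062500000 − 0.033055555 = 0.029444445 → n_i = 5.828  (not an integer) ✗
  n_f = 5: 1/n_i² = 0.040000000 − 0.033055555 = 0.006944445 → n_i = 12.000  → integer, n_i = 12 ✓

Only n_f = 5 gives an integer upper level, n_i = 12.

The transition is from n = 12 to n = 5 (emission).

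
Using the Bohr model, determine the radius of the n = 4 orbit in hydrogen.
0.8467 nm (or 8.4668 Å)

The Bohr radius formula is:
r_n = n² a₀ / Z

where a₀ = 0.0529177 nm is the Bohr radius.

For H (Z = 1) at n = 4:
r_4 = 4² × 0.0529177 nm / 1
r_4 = 16 × 0.0529177 nm / 1
r_4 = 0.84668 nm / 1
r_4 = 0.8467 nm

The electron orbits at approximately 0.8467 nm from the nucleus.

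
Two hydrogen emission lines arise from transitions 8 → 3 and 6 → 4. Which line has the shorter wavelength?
8 → 3

Calculate the energy for each transition:

Transition 8 → 3:
ΔE₁ = |E_3 - E_8| = |-13.6057/3² - (-13.6057/8²)|
ΔE₁ = |-1.51174444 - (-0.21258906)| = 1.29916 eV

Transition 6 → 4:
ΔE₂ = |E_4 - E_6| = |-13.6057/4² - (-13.6057/6²)|
ΔE₂ = |-0.85035625 - (-0.37793611)| = 0.47242 eV

Since 1.29916 eV > 0.47242 eV, the transition 8 → 3 emits the more energetic photon.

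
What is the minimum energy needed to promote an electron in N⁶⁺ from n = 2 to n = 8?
156.25 eV

The energy levels of a hydrogen-like atom are E_n = -13.6057 Z² eV / n².

Energy at n = 2: E_2 = -13.6057 × 7² / 2² = -166.66983 eV
Energy at n = 8: E_8 = -13.6057 × 7² / 8² = -10.41686 eV

The excitation energy is the difference:
ΔE = E_8 - E_2
ΔE = -10.41686 - (-166.66983)
ΔE = 156.25 eV

Since this is positive, energy must be absorbed (photon absorption).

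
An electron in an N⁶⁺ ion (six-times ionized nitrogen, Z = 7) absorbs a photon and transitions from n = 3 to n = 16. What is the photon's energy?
71.47126 eV

The energy levels of a hydrogen-like atom are E_n = -13.6057 Z² eV / n².

Energy at n = 3: E_3 = -13.6057 × 7² / 3² = -74.07547778 eV
Energy at n = 16: E_16 = -13.6057 × 7² / 16² = -2.60421602 eV

The excitation energy is the difference:
ΔE = E_16 - E_3
ΔE = -2.60421602 - (-74.07547778)
ΔE = 71.47126 eV

Since this is positive, energy must be absorbed (photon absorption).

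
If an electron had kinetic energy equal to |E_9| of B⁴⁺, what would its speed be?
1.215e+06 m/s (or 0.41% of c)

The binding energy at n = 9 for B⁴⁺ is:
E_9 = -13.6057 × 5²/9² = -4.199290 eV
|E_9| = 4.199290 eV

Convert to Joules:
KE = 4.199290 eV × (1.602177 × 10⁻¹⁹ J/eV) = 6.72801e-19 J

Using KE = ½mv²:
v = √(2·KE/m_e)
v = √(2 × 6.72801e-19 J / 9.10938 × 10⁻³¹ kg)
v = 1.215e+06 m/s

This is approximately 0.41% the speed of light.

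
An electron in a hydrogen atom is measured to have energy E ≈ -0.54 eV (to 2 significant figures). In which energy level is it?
n = 5

The exact energy levels follow E_n = -13.6057 eV / n².

The measured value (-0.54 eV) is reported to only 2 significant figures, so we must test candidate n values and see which one matches to that precision.

Candidate energies:
  n = 3:  E = -13.6057/3² = -1.51174 eV
  n = 4:  E = -13.6057/4² = -0.85036 eV
  n = 5:  E = -13.6057/5² = -0.54423 eV  ← matches
  n = 6:  E = -13.6057/6² = -0.37794 eV
  n = 7:  E = -13.6057/7² = -0.27767 eV

Checking against the measurement of -0.54 eV (2 sig figs), only n = 5 agrees:
E_5 = -0.54423 eV, which rounds to -0.54 eV ✓

Therefore n = 5.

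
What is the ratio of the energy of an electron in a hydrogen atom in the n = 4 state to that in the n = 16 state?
16.00000

Using E_n = -13.6057 Z² / n² eV with Z = 1:

E_4 = -13.6057 / 4² = -13.6057 / 16 = -0.85035625000 eV
E_16 = -13.6057 / 16² = -13.6057 / 256 = -0.05314726563 eV

The ratio is:
E_4/E_16 = (-0.85035625000) / (-0.05314726563)
E_4/E_16 = (-13.6057/16) / (-13.6057/256)
E_4/E_16 = 256/16
E_4/E_16 = 16.00000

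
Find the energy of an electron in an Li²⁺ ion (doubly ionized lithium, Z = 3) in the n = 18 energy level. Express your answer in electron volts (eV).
-0.37794 eV

The energy levels of a hydrogen-like atom are given by:
E_n = -13.6057 Z² / n² eV  (with Z = 3 for Li²⁺)

For n = 18:
E_18 = -13.6057 × 3² / 18²
E_18 = -13.6057 × 9 / 324
E_18 = -0.37794 eV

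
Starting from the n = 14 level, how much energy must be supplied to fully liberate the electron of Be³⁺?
1.111 eV

The ionization energy is the energy needed to remove the electron completely (n → ∞).

For a hydrogen-like ion with Z = 4, E_n = -13.6057 Z² / n² eV.

At n = 14: E_14 = -13.6057 × 4² / 14² = -1.110669 eV
At n = ∞: E_∞ = 0 eV

Ionization energy = E_∞ - E_14 = 0 - (-1.110669) = 1.110669 eV
Ionization energy ≈ 1.111 eV

This is also called the binding energy of the electron in state n = 14.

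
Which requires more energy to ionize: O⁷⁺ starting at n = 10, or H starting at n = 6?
O⁷⁺ at n = 10 (E = -8.7076 eV)

Using E_n = -13.6057 Z² / n² eV:

O⁷⁺ (Z = 8) at n = 10:
E = -13.6057 × 8² / 10² = -13.6057 × 64 / 100 = -8.7076480 eV

H (Z = 1) at n = 6:
E = -13.6057 × 1² / 6² = -13.6057 × 1 / 36 = -0.3779361 eV

Since -8.7076480 eV < -0.3779361 eV,
O⁷⁺ at n = 10 is more tightly bound (requires more energy to ionize).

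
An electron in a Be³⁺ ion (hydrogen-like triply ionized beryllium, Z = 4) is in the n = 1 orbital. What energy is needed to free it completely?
217.69120 eV

The ionization energy is the energy needed to remove the electron completely (n → ∞).

For a hydrogen-like ion with Z = 4, E_n = -13.6057 Z² / n² eV.

At n = 1: E_1 = -13.6057 × 4² / 1² = -217.69120000 eV
At n = ∞: E_∞ = 0 eV

Ionization energy = E_∞ - E_1 = 0 - (-217.69120000) = 217.69120000 eV
Ionization energy ≈ 217.69120 eV

This is also called the binding energy of the electron in state n = 1.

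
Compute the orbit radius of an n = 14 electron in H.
10.371873 nm (or 103.718733 Å)

The Bohr radius formula is:
r_n = n² a₀ / Z

where a₀ = 0.052917721 nm is the Bohr radius.

For H (Z = 1) at n = 14:
r_14 = 14² × 0.052917721 nm / 1
r_14 = 196 × 0.052917721 nm / 1
r_14 = 10.3718733 nm / 1
r_14 = 10.371873 nm

The electron orbits at approximately 10.371873 nm from the nucleus.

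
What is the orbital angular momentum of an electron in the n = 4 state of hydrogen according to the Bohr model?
4.22e-34 J·s (or 4ℏ)

In the Bohr model, angular momentum is quantized:
L = nℏ

where ℏ = h/(2π) = 1.0546e-34 J·s

For n = 4:
L = 4 × 1.0546e-34 J·s
L = 4.22e-34 J·s

This can also be written as L = 4ℏ.
The angular momentum is an integer multiple of the reduced Planck constant.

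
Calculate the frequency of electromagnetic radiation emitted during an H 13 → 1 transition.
3.2704e+15 Hz

First, find the transition energy:
E_13 = -13.6057 / 13² = -0.080507 eV
E_1 = -13.6057 / 1² = -13.605700 eV
|ΔE| = |E_1 - E_13| = 13.525193 eV

Convert to Joules: E = 13.525193 eV × (1.602177 × 10⁻¹⁹ J/eV) = 2.166975e-18 J

Using E = hf:
f = E/h = 2.166975e-18 J / (6.62607 × 10⁻³⁴ J·s)
f = 3.2704e+15 Hz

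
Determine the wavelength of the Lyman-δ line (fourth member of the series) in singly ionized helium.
23.730863 nm

The lines of a series are numbered from the longest wavelength (smallest ΔE) outward; the fourth line is the transition from n = n_f + 4 to n_f.
The Lyman series has all transitions ending at n_f = 1.

For He⁺ (Z = 2), the fourth line (δ-line) is the jump from n = 5 to n = 1:
E_5 = -13.6057 × 2² / 5² = -2.17691200 eV
E_1 = -13.6057 × 2² / 1² = -54.42280000 eV
ΔE = E_5 - E_1 = 52.24588800 eV

λ = hc/E = 1239.84 eV·nm / 52.24588800 eV
λ = 23.730863 nm

This is the δ-line of the Lyman series in He⁺.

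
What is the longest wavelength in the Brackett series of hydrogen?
4050.0673 nm

The longest wavelength corresponds to the smallest energy transition in the series.
The Brackett series has all transitions ending at n_f = 4.

For H, the first line (α-line) is the jump from n = 5 to n = 4:
E_5 = -13.6057 / 5² = -0.5442280000 eV
E_4 = -13.6057 / 4² = -0.8503562500 eV
ΔE = E_5 - E_4 = 0.3061282500 eV

λ = hc/E = 1239.84 eV·nm / 0.3061282500 eV
λ = 4050.0673 nm

This is the α-line of the Brackett series in H.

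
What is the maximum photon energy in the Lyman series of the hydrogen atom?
13.605700 eV

The series limit corresponds to the transition from n = ∞ to n = 1.
This is the highest energy (shortest wavelength) transition in the Lyman series.

E_∞ = 0 eV
E_1 = -13.6057 / 1² = -13.605700 eV

Energy at series limit:
ΔE = E_∞ - E_1 = 0 - (-13.605700) = 13.605700 eV

This energy equals the ionization energy from the n = 1 state of hydrogen.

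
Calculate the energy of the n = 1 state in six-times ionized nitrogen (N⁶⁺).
-666.68 eV

For hydrogen-like ions, the energy levels scale with Z²:
E_n = -13.6057 Z² / n² eV

For N⁶⁺ (Z = 7) at n = 1:
E_1 = -13.6057 × 7² / 1²
E_1 = -13.6057 × 49 / 1
E_1 = -666.6793 / 1
E_1 = -666.68 eV

The energy is 49 times more negative than hydrogen at the same n due to the stronger nuclear charge.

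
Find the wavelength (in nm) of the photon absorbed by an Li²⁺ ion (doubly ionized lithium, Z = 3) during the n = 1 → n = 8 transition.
10.285885 nm

First, find the transition energy using E_n = -13.6057 Z² / n² eV:
E_1 = -13.6057 × 3² / 1² = -122.45130000 eV
E_8 = -13.6057 × 3² / 8² = -1.91330156 eV

Photon energy: |ΔE| = |E_8 - E_1| = 120.53799844 eV

Convert to wavelength using E = hc/λ with hc = 1239.84 eV·nm:
λ = hc/E = 1239.84 eV·nm / 120.53799844 eV
λ = 10.285885 nm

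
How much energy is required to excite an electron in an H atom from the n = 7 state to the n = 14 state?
0.20825 eV

The energy levels of a hydrogen-like atom are E_n = -13.6057 eV / n².

Energy at n = 7: E_7 = -13.6057 / 7² = -0.27766735 eV
Energy at n = 14: E_14 = -13.6057 / 14² = -0.06941684 eV

The excitation energy is the difference:
ΔE = E_14 - E_7
ΔE = -0.06941684 - (-0.27766735)
ΔE = 0.20825 eV

Since this is positive, energy must be absorbed (photon absorption).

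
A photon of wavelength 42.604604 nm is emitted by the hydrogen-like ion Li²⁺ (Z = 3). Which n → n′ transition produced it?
n = 9 → n = 2

First, find the photon energy from the wavelength (hc = 1239.84 eV·nm):
E = hc/λ = 1239.84 eV·nm / 42.604604 nm = 29.101080 eV

The energy levels of Li²⁺ satisfy E_n = -13.6057 × 3² / n² eV, so an emission n_i → n_f releases
ΔE = 13.6057 × 3² × (1/n_f² − 1/n_i²) eV.

Setting ΔE equal to the photon energy:
1/n_f² − 1/n_i² = 29.101080 / (13.6057 × 3²) = 0.23765432

Since 1/n_i² must be positive, we need 1/n_f² > 0.23765432, i.e. n_f ≤ 2. For each allowed n_f, solve n_i = (1/n_f² − 0.23765432)^(−1/2) and check whether it is a whole number:
  n_f = 1: 1/n_i² = 1.00000000 − 0.23765432 = 0.76234568 → n_i = 1.145  (not an integer) ✗
  n_f = 2: 1/n_i² = 0.25000000 − 0.23765432 = 0.01234568 → n_i = 9.000  → integer, n_i = 9 ✓

Only n_f = 2 gives an integer upper level, n_i = 9.

The transition is from n = 9 to n = 2 (emission).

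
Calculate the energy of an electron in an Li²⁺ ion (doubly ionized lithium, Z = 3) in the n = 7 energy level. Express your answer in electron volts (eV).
-2.499006 eV

The energy levels of a hydrogen-like atom are given by:
E_n = -13.6057 Z² / n² eV  (with Z = 3 for Li²⁺)

For n = 7:
E_7 = -13.6057 × 3² / 7²
E_7 = -13.6057 × 9 / 49
E_7 = -2.499006 eV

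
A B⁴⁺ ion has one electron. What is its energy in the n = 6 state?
-9.448403 eV

For hydrogen-like ions, the energy levels scale with Z²:
E_n = -13.6057 Z² / n² eV

For B⁴⁺ (Z = 5) at n = 6:
E_6 = -13.6057 × 5² / 6²
E_6 = -13.6057 × 25 / 36
E_6 = -340.1425 / 36
E_6 = -9.448403 eV

The energy is 25 times more negative than hydrogen at the same n due to the stronger nuclear charge.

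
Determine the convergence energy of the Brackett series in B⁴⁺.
21.25891 eV

The series limit corresponds to the transition from n = ∞ to n = 4.
This is the highest energy (shortest wavelength) transition in the Brackett series.

E_∞ = 0 eV
E_4 = -13.6057 × 5² / 4² = -21.25891 eV

Energy at series limit:
ΔE = E_∞ - E_4 = 0 - (-21.25891) = 21.25891 eV

This energy equals the ionization energy from the n = 4 state of B⁴⁺.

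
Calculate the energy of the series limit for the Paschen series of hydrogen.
1.511744 eV

The series limit corresponds to the transition from n = ∞ to n = 3.
This is the highest energy (shortest wavelength) transition in the Paschen series.

E_∞ = 0 eV
E_3 = -13.6057 / 3² = -1.511744 eV

Energy at series limit:
ΔE = E_∞ - E_3 = 0 - (-1.511744) = 1.511744 eV

This energy equals the ionization energy from the n = 3 state of hydrogen.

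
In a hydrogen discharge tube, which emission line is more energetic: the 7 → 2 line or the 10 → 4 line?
7 → 2

Calculate the energy for each transition:

Transition 7 → 2:
ΔE₁ = |E_2 - E_7| = |-13.6057/2² - (-13.6057/7²)|
ΔE₁ = |-3.40142500000 - (-0.27766734694)| = 3.12375765 eV

Transition 10 → 4:
ΔE₂ = |E_4 - E_10| = |-13.6057/4² - (-13.6057/10²)|
ΔE₂ = |-0.85035625000 - (-0.13605700000)| = 0.71429925 eV

Since 3.12375765 eV > 0.71429925 eV, the transition 7 → 2 emits the more energetic photon.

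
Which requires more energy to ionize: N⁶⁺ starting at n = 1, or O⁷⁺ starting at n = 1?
O⁷⁺ at n = 1 (E = -870.764800 eV)

Using E_n = -13.6057 Z² / n² eV:

N⁶⁺ (Z = 7) at n = 1:
E = -13.6057 × 7² / 1² = -13.6057 × 49 / 1 = -666.679300000 eV

O⁷⁺ (Z = 8) at n = 1:
E = -13.6057 × 8² / 1² = -13.6057 × 64 / 1 = -870.764800000 eV

Since -870.764800000 eV < -666.679300000 eV,
O⁷⁺ at n = 1 is more tightly bound (requires more energy to ionize).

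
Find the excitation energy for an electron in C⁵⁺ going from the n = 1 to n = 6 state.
476.199500 eV

The energy levels of a hydrogen-like atom are E_n = -13.6057 Z² eV / n².

Energy at n = 1: E_1 = -13.6057 × 6² / 1² = -489.805200000 eV
Energy at n = 6: E_6 = -13.6057 × 6² / 6² = -13.605700000 eV

The excitation energy is the difference:
ΔE = E_6 - E_1
ΔE = -13.605700000 - (-489.805200000)
ΔE = 476.199500 eV

Since this is positive, energy must be absorbed (photon absorption).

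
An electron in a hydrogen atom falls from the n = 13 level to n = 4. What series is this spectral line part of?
Brackett series

The spectral series in hydrogen are named based on the final (lower) energy level:
- Lyman series: n_final = 1 (ultraviolet)
- Balmer series: n_final = 2 (visible/near-UV)
- Paschen series: n_final = 3 (infrared)
- Brackett series: n_final = 4 (infrared)
- Pfund series: n_final = 5 (far infrared)

Since this transition ends at n = 4, it belongs to the Brackett series.

For reference, this 13 → 4 line has photon energy
ΔE = 13.6057 eV × (1/4² - 1/13²) = 0.7698491494 eV,
corresponding to wavelength λ = hc/ΔE = 1239.84 eV·nm / 0.7698491494 eV = 1610.4973 nm in the infrared region.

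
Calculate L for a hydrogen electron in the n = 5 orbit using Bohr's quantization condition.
5.2729e-34 J·s (or 5ℏ)

In the Bohr model, angular momentum is quantized:
L = nℏ

where ℏ = h/(2π) = 1.054572e-34 J·s

For n = 5:
L = 5 × 1.054572e-34 J·s
L = 5.2729e-34 J·s

This can also be written as L = 5ℏ.
The angular momentum is an integer multiple of the reduced Planck constant.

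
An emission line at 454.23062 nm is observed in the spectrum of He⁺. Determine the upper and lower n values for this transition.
n = 9 → n = 4

First, find the photon energy from the wavelength (hc = 1239.84 eV·nm):
E = hc/λ = 1239.84 eV·nm / 454.23062 nm = 2.7295386 eV

The energy levels of He⁺ satisfy E_n = -13.6057 × 2² / n² eV, so an emission n_i → n_f releases
ΔE = 13.6057 × 2² × (1/n_f² − 1/n_i²) eV.

Setting ΔE equal to the photon energy:
1/n_f² − 1/n_i² = 2.7295386 / (13.6057 × 2²) = 0.050154321

Since 1/n_i² must be positive, we need 1/n_f² > 0.050154321, i.e. n_f ≤ 4. For each allowed n_f, solve n_i = (1/n_f² − 0.050154321)^(−1/2) and check whether it is a whole number:
  n_f = 1: 1/n_i² = 1.000000000 − 0.050154321 = 0.949845679 → n_i = 1.026  (not an integer) ✗
  n_f = 2: 1/n_i² = 0.250000000 − 0.050154321 = 0.199845679 → n_i = 2.237  (not an integer) ✗
  n_f = 3: 1/n_i² = 0.111111111 − 0.050154321 = 0.060956790 → n_i = 4.050  (not an integer) ✗
  n_f = 4: 1/n_i² = 0.062500000 − 0.050154321 = 0.012345679 → n_i = 9.000  → integer, n_i = 9 ✓

Only n_f = 4 gives an integer upper level, n_i = 9.

The transition is from n = 9 to n = 4 (emission).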